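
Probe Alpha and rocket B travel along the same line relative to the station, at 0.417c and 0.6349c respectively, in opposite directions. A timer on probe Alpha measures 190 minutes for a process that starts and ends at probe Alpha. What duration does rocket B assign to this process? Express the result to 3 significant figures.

342 minutes

Transform probe Alpha's velocity into rocket B's frame: (0.417 + 0.6349)/(1 + 0.417·0.6349) = 1.0519/1.2647533, so the relative speed is 0.8317c.
At |u| = 0.8317c, γ = (1 − 0.691725)^(−1/2) = 1.8011.
The clock on probe Alpha records proper time, so rocket B measures Δt = γΔτ = 1.8011 × 190 = 342 minutes.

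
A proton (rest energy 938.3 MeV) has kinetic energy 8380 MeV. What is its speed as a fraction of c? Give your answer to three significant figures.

γ = 1 + K/(mc²) = 1 + 8380/938.3 = 9.931.
β = √(1 − 1/γ²) = √(1 − 0.0101394) = √0.9898606 = 0.995.

0.995c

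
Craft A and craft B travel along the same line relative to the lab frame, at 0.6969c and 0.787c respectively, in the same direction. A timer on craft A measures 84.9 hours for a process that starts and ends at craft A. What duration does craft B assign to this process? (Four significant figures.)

Transform craft A's velocity into craft B's frame: (0.6969 − 0.787)/(1 − 0.6969·0.787) = −0.0901/0.4515397, so the relative speed is 0.19954c.
γ for this relative speed: γ = 1/√(1 − 0.0398162) = 1.0205.
The clock on craft A records proper time, so craft B measures Δt = γΔτ = 1.0205 × 84.9 = 86.64 hours.

86.64 hours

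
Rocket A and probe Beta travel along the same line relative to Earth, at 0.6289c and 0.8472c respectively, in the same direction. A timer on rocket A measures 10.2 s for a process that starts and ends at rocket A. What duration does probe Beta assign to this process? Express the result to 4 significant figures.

11.54 s

Transform rocket A's velocity into probe Beta's frame: (0.6289 − 0.8472)/(1 − 0.6289·0.8472) = −0.2183/0.46719592, so the relative speed is 0.46726c.
At |u| = 0.46726c, γ = (1 − 0.218332)^(−1/2) = 1.1311.
The clock on rocket A records proper time, so probe Beta measures Δt = γΔτ = 1.1311 × 10.2 = 11.54 s.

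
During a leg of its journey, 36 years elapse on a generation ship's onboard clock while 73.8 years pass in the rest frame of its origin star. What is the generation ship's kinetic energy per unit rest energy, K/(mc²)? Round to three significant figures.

1.05

The time-dilation ratio gives γ = 73.8/36 = 2.05.
Since K = (γ−1)mc², K/(mc²) = 2.05 − 1 = 1.05.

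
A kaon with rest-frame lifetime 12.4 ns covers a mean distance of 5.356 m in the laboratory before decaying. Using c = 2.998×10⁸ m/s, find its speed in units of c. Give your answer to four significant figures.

0.8215c

d = βγcτ ⇒ βγ = d/(cτ) = 5.356 m / (3.71752 m) = 1.4407.
β = (βγ)/√(1+(βγ)²) = 1.4407/√3.07562 = 0.8215.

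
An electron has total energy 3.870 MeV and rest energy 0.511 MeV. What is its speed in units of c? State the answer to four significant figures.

0.9912c

γ = E/(mc²) = 3.870/0.511 = 7.5734.
β = √(1 − 1/γ²) = √(1 − 0.0174348) = √0.9825652 = 0.9912.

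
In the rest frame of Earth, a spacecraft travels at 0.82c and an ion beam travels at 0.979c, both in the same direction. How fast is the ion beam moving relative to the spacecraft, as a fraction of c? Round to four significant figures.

Transform to the spacecraft's frame: u' = (u − v)/(1 − uv/c²).
u' = (0.979 − 0.82)/(1 − 0.979×0.82) = 0.159/0.19722 = 0.80621.
Speed in the spacecraft's frame: 0.8062c (in the same direction).

0.8062c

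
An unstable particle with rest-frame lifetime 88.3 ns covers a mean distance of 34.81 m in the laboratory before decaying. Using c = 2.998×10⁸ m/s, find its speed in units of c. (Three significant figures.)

Let x = d/(cτ) = 34.81 m / (2.998×10⁸ m/s × 8.830×10^-8 s) = 1.315. Since d = βγcτ, x = βγ = β/√(1−β²).
Solving: β² = x²/(1+x²) = 1.72922/2.72922 = 0.633595, so β = 0.796.

0.796c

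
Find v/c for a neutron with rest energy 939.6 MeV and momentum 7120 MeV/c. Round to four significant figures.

βγ = pc/(mc²) = 7120/939.6 = 7.5777.
Since γ² = 1 + (βγ)² = 58.4215, γ = √58.4215 = 7.6434, and β = (βγ)/γ = 7.5777/7.6434 = 0.9914.

0.9914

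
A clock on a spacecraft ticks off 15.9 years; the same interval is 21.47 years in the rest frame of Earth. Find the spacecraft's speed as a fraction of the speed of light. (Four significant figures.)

γ = Δt/Δτ = 21.47/15.9 = 1.3503.
β = √(1 − 1/γ²) = √(1 − 0.548453) = √0.451547 = 0.6720.

0.6720c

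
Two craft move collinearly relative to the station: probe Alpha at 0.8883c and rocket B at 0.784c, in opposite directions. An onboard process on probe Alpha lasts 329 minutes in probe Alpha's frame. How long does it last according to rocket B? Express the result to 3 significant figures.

Transform probe Alpha's velocity into rocket B's frame: (0.8883 + 0.784)/(1 + 0.8883·0.784) = 1.6723/1.6964272, so the relative speed is 0.98578c.
γ for this relative speed: γ = 1/√(1 − 0.971762) = 5.9509.
Probe Alpha's interval is proper; time dilation gives Δt_B = γΔτ = 5.9509 × 329 minutes = 1960 minutes.

1960 minutes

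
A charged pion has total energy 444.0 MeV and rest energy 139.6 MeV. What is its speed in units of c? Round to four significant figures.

Total energy E = γmc² gives γ = 444.0/139.6 = 3.1805.
Hence β = √(1 − 1/γ²) = √(1 − 0.0988574) = √0.9011426 = 0.9493.

0.9493c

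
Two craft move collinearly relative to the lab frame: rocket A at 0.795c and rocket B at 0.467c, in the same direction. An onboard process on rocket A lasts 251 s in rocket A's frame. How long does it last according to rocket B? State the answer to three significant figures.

Transform rocket A's velocity into rocket B's frame: (0.795 − 0.467)/(1 − 0.795·0.467) = 0.328/0.628735, so the relative speed is 0.52168c.
At |u| = 0.52168c, γ = (1 − 0.27215)^(−1/2) = 1.1721.
Rocket A's interval is proper; time dilation gives Δt_B = γΔτ = 1.1721 × 251 s = 294 s.

294 s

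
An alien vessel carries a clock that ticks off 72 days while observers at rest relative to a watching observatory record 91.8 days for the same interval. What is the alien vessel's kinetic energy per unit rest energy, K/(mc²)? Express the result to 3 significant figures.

0.275

From Δt = γΔτ: γ = 91.8/72 = 1.275.
K/(mc²) = γ − 1 = 1.275 − 1 = 0.275.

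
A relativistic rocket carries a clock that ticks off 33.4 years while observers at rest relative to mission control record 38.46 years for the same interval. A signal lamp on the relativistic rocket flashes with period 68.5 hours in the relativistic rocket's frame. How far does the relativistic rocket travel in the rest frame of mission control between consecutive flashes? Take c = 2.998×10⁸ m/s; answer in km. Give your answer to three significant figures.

4.22×10^10 km

The time-dilation ratio gives γ = 38.46/33.4 = 1.1515.
β = √(1 − 1/γ²) = 0.49581. Lab-frame period = γτ = 1.1515×68.5 hours = 78.878 hours. Distance = βc × γτ = 0.49581 × 2.998×10⁸ m/s × 283960.8 s = 4.2209×10^13 m = 4.22×10^10 km.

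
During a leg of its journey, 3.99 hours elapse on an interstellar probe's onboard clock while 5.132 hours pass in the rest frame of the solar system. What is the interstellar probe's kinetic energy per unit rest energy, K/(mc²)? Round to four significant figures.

0.2862

γ = Δt/Δτ = 5.132/3.99 = 1.28622.
Since K = (γ−1)mc², K/(mc²) = 1.28622 − 1 = 0.2862.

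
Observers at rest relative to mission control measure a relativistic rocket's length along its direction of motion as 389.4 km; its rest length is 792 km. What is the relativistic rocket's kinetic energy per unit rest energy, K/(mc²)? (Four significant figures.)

γ = L₀/L = 792/389.4 = 2.0339.
Since K = (γ−1)mc², K/(mc²) = 2.0339 − 1 = 1.034.

1.034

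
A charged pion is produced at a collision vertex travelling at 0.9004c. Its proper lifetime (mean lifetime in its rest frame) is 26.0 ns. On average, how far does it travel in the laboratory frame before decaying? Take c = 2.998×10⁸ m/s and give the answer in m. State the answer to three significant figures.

16.1 m

Lorentz factor: γ = (1 − 0.81072016)^(−1/2) = 2.2985.
Lab-frame lifetime: Δt = γτ = 2.2985 × 26.0 ns = 59.761 ns.
Distance: d = vΔt = 0.9004 × 2.998×10⁸ m/s × 5.9761×10^-8 s = 16.1 m.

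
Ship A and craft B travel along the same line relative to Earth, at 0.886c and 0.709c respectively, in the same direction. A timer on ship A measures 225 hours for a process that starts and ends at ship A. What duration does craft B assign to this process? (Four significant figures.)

Transform ship A's velocity into craft B's frame: (0.886 − 0.709)/(1 − 0.886·0.709) = 0.177/0.371826, so the relative speed is 0.47603c.
At |u| = 0.47603c, γ = (1 − 0.226605)^(−1/2) = 1.1371.
The clock on ship A records proper time, so craft B measures Δt = γΔτ = 1.1371 × 225 = 255.8 hours.

255.8 hours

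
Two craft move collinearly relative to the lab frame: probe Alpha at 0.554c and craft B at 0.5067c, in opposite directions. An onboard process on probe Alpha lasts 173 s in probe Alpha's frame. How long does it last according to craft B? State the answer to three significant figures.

The velocity of probe Alpha relative to craft B is (0.554 + 0.5067)c / (1 + 0.554×0.5067) = 0.82821c; relative speed 0.82821c.
At |u| = 0.82821c, γ = (1 − 0.685932)^(−1/2) = 1.7844.
The clock on probe Alpha records proper time, so craft B measures Δt = γΔτ = 1.7844 × 173 = 309 s.

309 s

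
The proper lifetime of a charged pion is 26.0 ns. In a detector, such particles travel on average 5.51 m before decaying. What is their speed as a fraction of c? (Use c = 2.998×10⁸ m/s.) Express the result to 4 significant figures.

0.5772c

d = βγcτ ⇒ βγ = d/(cτ) = 5.510 m / (7.7948 m) = 0.70688.
β = (βγ)/√(1+(βγ)²) = 0.70688/√1.499679 = 0.5772.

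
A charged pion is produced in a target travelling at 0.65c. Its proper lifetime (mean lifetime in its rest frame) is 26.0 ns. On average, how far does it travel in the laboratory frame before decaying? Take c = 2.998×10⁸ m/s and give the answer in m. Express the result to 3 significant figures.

6.67 m

β² = 0.4225, so γ = 1/√0.5775 = 1.3159.
Lab-frame lifetime: Δt = γτ = 1.3159 × 26.0 ns = 34.213 ns.
Distance: d = vΔt = 0.65 × 2.998×10⁸ m/s × 3.4213×10^-8 s = 6.67 m.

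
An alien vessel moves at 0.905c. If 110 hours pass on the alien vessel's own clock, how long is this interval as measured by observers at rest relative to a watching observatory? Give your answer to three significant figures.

Lorentz factor: γ = (1 − 0.819025)^(−1/2) = 2.3507.
The onboard clock measures proper time, so the interval in the rest frame of a watching observatory is dilated: Δt = γ·Δτ = 2.3507 × 110 hours = 259 hours.

259 hours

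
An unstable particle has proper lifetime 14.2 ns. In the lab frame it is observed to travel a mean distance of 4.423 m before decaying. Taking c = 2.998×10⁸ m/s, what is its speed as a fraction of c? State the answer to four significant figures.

0.7205c

Lab distance = (lab lifetime)·v = γτ·βc, so βγ = d/(cτ) = 4.423/(2.998×10⁸ × 1.420×10^-8) = 1.039.
With βγ = 1.039: γ² = 1 + (βγ)² = 2.07952, and β = (βγ)/γ = 1.039/1.44205 = 0.7205.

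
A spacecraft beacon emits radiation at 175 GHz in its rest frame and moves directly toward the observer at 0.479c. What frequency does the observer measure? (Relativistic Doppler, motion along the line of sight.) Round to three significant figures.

Relativistic Doppler (source moving toward): f_obs = f_src · √((1+β)/(1−β)).
With β = 0.479: factor = √(1.479/0.521) = 1.6849.
f_obs = 175 × 1.6849 = 295 GHz.

295 GHz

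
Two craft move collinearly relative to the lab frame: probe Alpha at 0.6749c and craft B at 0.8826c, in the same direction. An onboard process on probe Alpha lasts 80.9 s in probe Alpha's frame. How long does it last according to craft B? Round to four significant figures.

Speed of probe Alpha in craft B's frame: u = (v_A − v_B)/(1 − v_A v_B/c²) = (0.6749 − 0.8826)/(1 − 0.6749×0.8826) = −0.2077/0.40433326 = −0.51369; |u| = 0.51369c.
γ for this relative speed: γ = 1/√(1 − 0.263877) = 1.1655.
Probe Alpha's interval is proper; time dilation gives Δt_B = γΔτ = 1.1655 × 80.9 s = 94.29 s.

94.29 s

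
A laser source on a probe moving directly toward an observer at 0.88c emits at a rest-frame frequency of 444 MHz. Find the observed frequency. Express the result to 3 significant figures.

1760 MHz

Relativistic Doppler (source moving toward): f_obs = f_src · √((1+β)/(1−β)).
With β = 0.88: factor = √(1.88/0.12) = 3.9581.
f_obs = 444 × 3.9581 = 1760 MHz.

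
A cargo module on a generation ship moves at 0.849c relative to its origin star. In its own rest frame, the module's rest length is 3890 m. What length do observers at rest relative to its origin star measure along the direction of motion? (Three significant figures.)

2060 m

γ = 1/√(1 − β²) = 1/√(1 − 0.720801) = 1/√0.279199 = 1/0.528393 = 1.8925.
Length contraction: L = L₀/γ = 3890/1.8925 = 2060 m.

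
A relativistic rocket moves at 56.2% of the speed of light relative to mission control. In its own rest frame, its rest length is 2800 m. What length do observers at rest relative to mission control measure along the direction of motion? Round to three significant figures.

γ = 1/√(1 − β²) = 1/√(1 − 0.315844) = 1/√0.684156 = 1/0.827137 = 1.209.
Length contraction: L = L₀/γ = 2800/1.209 = 2320 m.

2320 m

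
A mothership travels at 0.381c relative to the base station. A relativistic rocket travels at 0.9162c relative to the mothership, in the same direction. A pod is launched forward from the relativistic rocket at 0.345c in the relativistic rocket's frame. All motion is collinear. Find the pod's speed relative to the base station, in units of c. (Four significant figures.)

Apply u = (u'+v)/(1+u'v) twice. Pod in the mothership frame: (0.345+0.9162)/(1+0.345·0.9162) = 1.2612/1.316089 = 0.95829c.
That velocity, transformed to the rest frame of the base station: (0.95829+0.381)/(1+0.95829·0.381) = 1.33929/1.36510849 = 0.98109c.

0.9811c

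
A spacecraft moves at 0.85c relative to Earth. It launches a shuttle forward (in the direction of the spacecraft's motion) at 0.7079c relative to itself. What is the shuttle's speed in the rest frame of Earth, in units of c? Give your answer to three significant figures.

0.973c

Relativistic velocity addition: u = (u' + v)/(1 + u'v/c²), with u' = 0.7079c and v = 0.85c.
Numerator: 0.7079 + 0.85 = 1.5579. Denominator: 1 + (0.7079)(0.85) = 1.601715.
u = 1.5579/1.601715 = 0.97264, so the speed is 0.973c.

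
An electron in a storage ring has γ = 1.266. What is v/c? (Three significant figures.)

β = √(1 − 1/γ²) = √(1 − 1/1.602756) = √0.376075 = 0.613.

0.613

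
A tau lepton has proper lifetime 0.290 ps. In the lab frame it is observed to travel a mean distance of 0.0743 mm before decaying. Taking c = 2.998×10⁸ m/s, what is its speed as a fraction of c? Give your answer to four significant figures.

0.6497c

d = βγcτ ⇒ βγ = d/(cτ) = 7.430×10^-5 m / (8.6942×10^-5 m) = 0.85459.
β = (βγ)/√(1+(βγ)²) = 0.85459/√1.730324 = 0.6497.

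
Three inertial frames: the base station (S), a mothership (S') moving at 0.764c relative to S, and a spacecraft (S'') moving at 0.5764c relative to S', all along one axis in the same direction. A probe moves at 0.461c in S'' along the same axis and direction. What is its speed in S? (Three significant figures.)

First combine the probe and spacecraft (S''→S'): u₁ = (0.461 + 0.5764)/(1 + 0.461×0.5764) = 1.0374/1.2657204 = 0.81961.
Then combine with the mothership (S'→S): u = (0.81961 + 0.764)/(1 + 0.81961×0.764) = 1.58361/1.62618204 = 0.97382.

0.974c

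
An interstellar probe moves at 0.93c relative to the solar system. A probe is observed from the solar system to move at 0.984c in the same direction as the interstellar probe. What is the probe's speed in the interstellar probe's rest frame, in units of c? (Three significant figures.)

0.636c

Transform to the interstellar probe's frame: u' = (u − v)/(1 − uv/c²).
u' = (0.984 − 0.93)/(1 − 0.984×0.93) = 0.054/0.08488 = 0.63619.
Speed in the interstellar probe's frame: 0.636c (in the same direction).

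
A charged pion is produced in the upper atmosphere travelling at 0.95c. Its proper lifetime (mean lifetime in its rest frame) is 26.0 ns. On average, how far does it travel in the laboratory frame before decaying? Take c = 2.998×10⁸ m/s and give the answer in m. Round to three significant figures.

23.7 m

γ = 1/√(1 − β²) = 1/√(1 − 0.9025) = 1/√0.0975 = 1/0.31225 = 3.2026.
Lab-frame lifetime: Δt = γτ = 3.2026 × 26.0 ns = 83.268 ns.
Distance: d = vΔt = 0.95 × 2.998×10⁸ m/s × 8.3268×10^-8 s = 23.7 m.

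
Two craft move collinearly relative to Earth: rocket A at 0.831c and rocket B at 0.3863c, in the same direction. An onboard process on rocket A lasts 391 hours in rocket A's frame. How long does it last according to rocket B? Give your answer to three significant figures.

Transform rocket A's velocity into rocket B's frame: (0.831 − 0.3863)/(1 − 0.831·0.3863) = 0.4447/0.6789847, so the relative speed is 0.65495c.
At |u| = 0.65495c, γ = (1 − 0.42896)^(−1/2) = 1.3233.
Rocket A's interval is proper; time dilation gives Δt_B = γΔτ = 1.3233 × 391 hours = 517 hours.

517 hours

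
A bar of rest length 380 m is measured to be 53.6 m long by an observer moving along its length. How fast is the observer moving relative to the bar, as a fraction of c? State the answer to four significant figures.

Length contraction gives γ = L₀/L = 380/53.6 = 7.0896.
β = √(1 − 1/γ²) = √0.980104 = 0.9900.

0.9900c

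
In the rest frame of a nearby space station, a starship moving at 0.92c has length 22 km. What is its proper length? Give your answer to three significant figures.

56.1 km

γ = 1/√(1 − β²) = 1/√(1 − 0.8464) = 1/√0.1536 = 1/0.391918 = 2.5516.
Proper length: L₀ = γ·L = 2.5516 × 22 = 56.1 km.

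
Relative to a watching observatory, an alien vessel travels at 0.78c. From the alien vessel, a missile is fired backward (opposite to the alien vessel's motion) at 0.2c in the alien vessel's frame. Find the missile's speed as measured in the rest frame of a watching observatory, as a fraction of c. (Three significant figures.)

In units of c, u = (u' + v)/(1 + u'v) with u' = −0.2 and v = 0.78.
Numerator: −0.2 + 0.78 = 0.58. Denominator: 1 + (−0.2)(0.78) = 0.844.
u = 0.58/0.844 = 0.6872, so the speed is 0.687c.

0.687c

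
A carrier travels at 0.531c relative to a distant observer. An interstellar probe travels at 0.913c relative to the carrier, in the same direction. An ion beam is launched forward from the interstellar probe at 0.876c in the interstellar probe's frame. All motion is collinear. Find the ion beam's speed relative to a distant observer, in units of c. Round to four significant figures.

0.9982c

First combine the ion beam and interstellar probe (S''→S'): u₁ = (0.876 + 0.913)/(1 + 0.876×0.913) = 1.789/1.799788 = 0.99401.
Then combine with the carrier (S'→S): u = (0.99401 + 0.531)/(1 + 0.99401×0.531) = 1.52501/1.52781931 = 0.99816.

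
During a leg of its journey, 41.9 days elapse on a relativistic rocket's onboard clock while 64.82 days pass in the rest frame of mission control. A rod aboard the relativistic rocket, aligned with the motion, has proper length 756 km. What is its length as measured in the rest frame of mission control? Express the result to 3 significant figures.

γ = Δt/Δτ = 64.82/41.9 = 1.54702.
The rod contracts by the same γ: 756 km / 1.54702 = 489 km.

489 km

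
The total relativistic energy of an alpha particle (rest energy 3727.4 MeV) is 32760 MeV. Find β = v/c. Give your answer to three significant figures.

0.994

Total energy E = γmc² gives γ = 32760/3727.4 = 8.789.
Hence β = √(1 − 1/γ²) = √(1 − 0.0129456) = √0.9870544 = 0.994.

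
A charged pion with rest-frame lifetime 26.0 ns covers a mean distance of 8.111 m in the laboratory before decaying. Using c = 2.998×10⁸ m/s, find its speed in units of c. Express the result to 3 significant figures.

0.721c

Lab distance = (lab lifetime)·v = γτ·βc, so βγ = d/(cτ) = 8.111/(2.998×10⁸ × 2.600×10^-8) = 1.0406.
With βγ = 1.0406: γ² = 1 + (βγ)² = 2.08285, and β = (βγ)/γ = 1.0406/1.44321 = 0.721.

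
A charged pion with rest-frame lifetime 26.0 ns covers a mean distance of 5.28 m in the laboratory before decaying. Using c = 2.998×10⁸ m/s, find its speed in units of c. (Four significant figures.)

0.5608c

d = βγcτ ⇒ βγ = d/(cτ) = 5.280 m / (7.7948 m) = 0.67737.
β = (βγ)/√(1+(βγ)²) = 0.67737/√1.45883 = 0.5608.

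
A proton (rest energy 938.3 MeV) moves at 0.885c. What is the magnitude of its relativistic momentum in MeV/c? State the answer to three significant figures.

1780 MeV/c

γ = 1/√(1 − β²) = 1/√(1 − 0.783225) = 1/√0.216775 = 1/0.465591 = 2.1478.
Momentum: p = γβ·mc = 2.1478 × 0.885 × 938.3 MeV/c = 1780 MeV/c.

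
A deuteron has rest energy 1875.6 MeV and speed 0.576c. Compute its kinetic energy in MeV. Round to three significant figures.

419 MeV

γ = 1/√(1 − β²) = 1/√(1 − 0.331776) = 1/√0.668224 = 1/0.81745 = 1.22332.
Kinetic energy: K = (γ − 1)mc² = (1.22332 − 1) × 1875.6 MeV = 0.22332 × 1875.6 = 419 MeV.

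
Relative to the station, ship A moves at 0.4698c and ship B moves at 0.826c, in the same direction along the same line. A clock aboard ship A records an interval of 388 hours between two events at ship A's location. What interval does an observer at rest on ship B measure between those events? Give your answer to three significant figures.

477 hours

Transform ship A's velocity into ship B's frame: (0.4698 − 0.826)/(1 − 0.4698·0.826) = −0.3562/0.6119452, so the relative speed is 0.58208c.
At |u| = 0.58208c, γ = (1 − 0.338817)^(−1/2) = 1.2298.
The clock on ship A records proper time, so ship B measures Δt = γΔτ = 1.2298 × 388 = 477 hours.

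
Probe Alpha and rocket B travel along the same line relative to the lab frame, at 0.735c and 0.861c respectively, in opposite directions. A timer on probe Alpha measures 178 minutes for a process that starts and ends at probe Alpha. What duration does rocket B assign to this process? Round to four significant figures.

842.8 minutes

Transform probe Alpha's velocity into rocket B's frame: (0.735 + 0.861)/(1 + 0.735·0.861) = 1.596/1.632835, so the relative speed is 0.97744c.
γ for this relative speed: γ = 1/√(1 − 0.955389) = 4.7346.
The clock on probe Alpha records proper time, so rocket B measures Δt = γΔτ = 4.7346 × 178 = 842.8 minutes.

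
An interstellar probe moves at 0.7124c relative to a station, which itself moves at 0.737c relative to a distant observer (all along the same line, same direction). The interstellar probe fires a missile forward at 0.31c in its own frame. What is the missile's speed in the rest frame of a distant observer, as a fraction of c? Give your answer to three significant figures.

0.974c

First combine the missile and interstellar probe (S''→S'): u₁ = (0.31 + 0.7124)/(1 + 0.31×0.7124) = 1.0224/1.220844 = 0.83745.
Then combine with the station (S'→S): u = (0.83745 + 0.737)/(1 + 0.83745×0.737) = 1.57445/1.61720065 = 0.97357.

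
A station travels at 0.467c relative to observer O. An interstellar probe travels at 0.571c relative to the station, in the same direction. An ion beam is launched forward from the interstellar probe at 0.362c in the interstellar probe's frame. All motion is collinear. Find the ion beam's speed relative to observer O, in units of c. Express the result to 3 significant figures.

0.911c

Apply u = (u'+v)/(1+u'v) twice. Ion beam in the station frame: (0.362+0.571)/(1+0.362·0.571) = 0.933/1.206702 = 0.77318c.
That velocity, transformed to the rest frame of observer O: (0.77318+0.467)/(1+0.77318·0.467) = 1.24018/1.36107506 = 0.91118c.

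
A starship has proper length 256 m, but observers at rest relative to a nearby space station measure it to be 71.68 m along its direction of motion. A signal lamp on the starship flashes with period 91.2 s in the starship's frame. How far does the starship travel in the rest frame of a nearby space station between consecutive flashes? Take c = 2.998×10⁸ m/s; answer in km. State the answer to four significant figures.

9.374×10^7 km

From L = L₀/γ: γ = 256/71.68 = 3.57143.
β = √(1 − 1/γ²) = 0.96. Lab-frame period = γτ = 3.57143×91.2 s = 325.71 s. Distance = βc × γτ = 0.96 × 2.998×10⁸ m/s × 325.71 s = 9.3742×10^10 m = 9.374×10^7 km.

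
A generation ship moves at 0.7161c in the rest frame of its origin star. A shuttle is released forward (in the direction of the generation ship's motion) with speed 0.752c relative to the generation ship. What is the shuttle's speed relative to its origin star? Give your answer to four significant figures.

0.9542c

Relativistic velocity addition: u = (u' + v)/(1 + u'v/c²), with u' = 0.752c and v = 0.7161c.
Numerator: 0.752 + 0.7161 = 1.4681. Denominator: 1 + (0.752)(0.7161) = 1.5385072.
u = 1.4681/1.5385072 = 0.95424, so the speed is 0.9542c.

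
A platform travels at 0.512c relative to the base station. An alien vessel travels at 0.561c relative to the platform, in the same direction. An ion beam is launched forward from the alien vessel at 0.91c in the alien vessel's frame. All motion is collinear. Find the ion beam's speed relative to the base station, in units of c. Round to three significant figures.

Compose velocities in two stages. Stage 1 (into S'): u₁ = (0.91+0.561)/(1+0.91×0.561) = 0.97384.
Stage 2 (into S): u = (0.97384+0.512)/(1+0.97384×0.512) = 0.99148, so the speed is 0.991c.

0.991c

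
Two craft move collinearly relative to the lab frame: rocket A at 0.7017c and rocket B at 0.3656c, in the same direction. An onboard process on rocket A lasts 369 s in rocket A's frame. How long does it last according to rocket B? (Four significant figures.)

413.7 s

Transform rocket A's velocity into rocket B's frame: (0.7017 − 0.3656)/(1 − 0.7017·0.3656) = 0.3361/0.74345848, so the relative speed is 0.45208c.
γ for this relative speed: γ = 1/√(1 − 0.204376) = 1.1211.
The clock on rocket A records proper time, so rocket B measures Δt = γΔτ = 1.1211 × 369 = 413.7 s.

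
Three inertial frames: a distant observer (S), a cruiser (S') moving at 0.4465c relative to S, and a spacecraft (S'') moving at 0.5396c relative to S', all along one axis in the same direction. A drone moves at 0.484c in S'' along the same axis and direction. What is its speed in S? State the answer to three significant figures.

0.923c

First combine the drone and spacecraft (S''→S'): u₁ = (0.484 + 0.5396)/(1 + 0.484×0.5396) = 1.0236/1.2611664 = 0.81163.
Then combine with the cruiser (S'→S): u = (0.81163 + 0.4465)/(1 + 0.81163×0.4465) = 1.25813/1.362392795 = 0.92347.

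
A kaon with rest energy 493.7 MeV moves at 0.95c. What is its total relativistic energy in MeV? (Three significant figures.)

With β = 0.95, γ = 1/√(1 − 0.95²) = 1/√0.0975 = 3.2026.
Total energy: E = γmc² = 3.2026 × 493.7 MeV = 1580 MeV.

1580 MeV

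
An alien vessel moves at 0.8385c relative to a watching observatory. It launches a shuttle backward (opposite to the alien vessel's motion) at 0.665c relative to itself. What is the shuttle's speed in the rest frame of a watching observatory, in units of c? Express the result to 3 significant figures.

0.392c

In units of c, u = (u' + v)/(1 + u'v) with u' = −0.665 and v = 0.8385.
Numerator: −0.665 + 0.8385 = 0.1735. Denominator: 1 + (−0.665)(0.8385) = 0.4423975.
u = 0.1735/0.4423975 = 0.39218, so the speed is 0.392c.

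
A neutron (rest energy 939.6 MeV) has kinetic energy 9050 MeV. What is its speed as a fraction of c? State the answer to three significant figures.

0.996c

γ = 1 + K/(mc²) = 1 + 9050/939.6 = 10.632.
β = √(1 − 1/γ²) = √(1 − 0.00884647) = √0.99115353 = 0.996.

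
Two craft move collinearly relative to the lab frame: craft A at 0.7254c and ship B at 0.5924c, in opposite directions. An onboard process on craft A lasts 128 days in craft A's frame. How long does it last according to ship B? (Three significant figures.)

Speed of craft A in ship B's frame: u = (v_A + v_B)/(1 + v_A v_B/c²) = (0.7254 + 0.5924)/(1 + 0.7254×0.5924) = 1.3178/1.42972696 = 0.92171; |u| = 0.92171c.
γ for this relative speed: γ = 1/√(1 − 0.849549) = 2.5781.
The clock on craft A records proper time, so ship B measures Δt = γΔτ = 2.5781 × 128 = 330 days.

330 days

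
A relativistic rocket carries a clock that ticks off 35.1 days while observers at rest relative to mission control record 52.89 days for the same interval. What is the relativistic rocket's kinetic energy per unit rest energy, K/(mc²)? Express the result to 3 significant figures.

From Δt = γΔτ: γ = 52.89/35.1 = 1.50684.
K/(mc²) = γ − 1 = 1.50684 − 1 = 0.507.

0.507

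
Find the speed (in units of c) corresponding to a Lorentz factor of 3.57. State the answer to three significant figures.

0.960c

β = √(1 − 1/γ²) = √(1 − 1/12.7449) = √0.921537 = 0.960.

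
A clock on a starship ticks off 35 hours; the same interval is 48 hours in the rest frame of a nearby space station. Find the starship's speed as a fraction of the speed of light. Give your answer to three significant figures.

γ = Δt/Δτ = 48/35 = 1.3714.
β = √(1 − 1/γ²) = √(1 − 0.531706) = √0.468294 = 0.684.

0.684c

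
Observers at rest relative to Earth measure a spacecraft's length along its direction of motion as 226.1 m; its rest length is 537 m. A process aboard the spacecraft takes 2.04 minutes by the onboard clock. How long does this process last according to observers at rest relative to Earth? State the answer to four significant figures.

γ = L₀/L = 537/226.1 = 2.37506.
The same γ dilates the second interval: 2.37506 × 2.04 minutes = 4.845 minutes.

4.845 minutes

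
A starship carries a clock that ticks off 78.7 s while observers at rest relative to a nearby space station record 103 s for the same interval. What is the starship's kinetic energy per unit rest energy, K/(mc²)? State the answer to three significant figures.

0.309

The time-dilation ratio gives γ = 103/78.7 = 1.30877.
Since K = (γ−1)mc², K/(mc²) = 1.30877 − 1 = 0.309.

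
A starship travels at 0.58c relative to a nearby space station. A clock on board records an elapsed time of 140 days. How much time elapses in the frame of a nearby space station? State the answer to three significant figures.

172 days

Lorentz factor: γ = (1 − 0.3364)^(−1/2) = 1.2276.
Time dilation: Δt = γ·Δτ = 1.2276 × 140 = 172 days.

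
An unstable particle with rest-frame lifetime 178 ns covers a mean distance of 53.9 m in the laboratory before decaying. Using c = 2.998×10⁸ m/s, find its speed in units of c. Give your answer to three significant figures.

Lab distance = (lab lifetime)·v = γτ·βc, so βγ = d/(cτ) = 53.90/(2.998×10⁸ × 1.780×10^-7) = 1.01.
With βγ = 1.01: γ² = 1 + (βγ)² = 2.0201, and β = (βγ)/γ = 1.01/1.4213 = 0.711.

0.711c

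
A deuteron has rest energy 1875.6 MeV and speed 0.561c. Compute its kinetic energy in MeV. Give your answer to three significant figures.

390 MeV

γ = 1/√(1 − β²) = 1/√(1 − 0.314721) = 1/√0.685279 = 1/0.827816 = 1.208.
Kinetic energy: K = (γ − 1)mc² = (1.208 − 1) × 1875.6 MeV = 0.208 × 1875.6 = 390 MeV.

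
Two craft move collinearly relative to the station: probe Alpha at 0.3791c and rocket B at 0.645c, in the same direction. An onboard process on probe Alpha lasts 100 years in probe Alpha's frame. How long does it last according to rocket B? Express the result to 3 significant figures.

Transform probe Alpha's velocity into rocket B's frame: (0.3791 − 0.645)/(1 − 0.3791·0.645) = −0.2659/0.7554805, so the relative speed is 0.35196c.
At |u| = 0.35196c, γ = (1 − 0.123876)^(−1/2) = 1.0684.
The clock on probe Alpha records proper time, so rocket B measures Δt = γΔτ = 1.0684 × 100 = 107 years.

107 years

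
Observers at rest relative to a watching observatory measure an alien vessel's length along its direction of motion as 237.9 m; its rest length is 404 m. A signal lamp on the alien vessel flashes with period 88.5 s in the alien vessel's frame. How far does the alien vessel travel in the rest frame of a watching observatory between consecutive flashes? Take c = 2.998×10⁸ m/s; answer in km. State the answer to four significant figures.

From L = L₀/γ: γ = 404/237.9 = 1.69819.
β = √(1 − 1/γ²) = 0.80823. Lab-frame period = γτ = 1.69819×88.5 s = 150.29 s. Distance = βc × γτ = 0.80823 × 2.998×10⁸ m/s × 150.29 s = 3.6416×10^10 m = 3.642×10^7 km.

3.642×10^7 km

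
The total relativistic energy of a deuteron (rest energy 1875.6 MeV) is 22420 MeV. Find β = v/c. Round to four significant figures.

0.9965

Total energy E = γmc² gives γ = 22420/1875.6 = 11.954.
Hence β = √(1 − 1/γ²) = √(1 − 0.00699799) = √0.99300201 = 0.9965.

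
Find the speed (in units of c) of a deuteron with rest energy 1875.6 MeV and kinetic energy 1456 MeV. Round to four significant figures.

0.8265c

γ = 1 + K/(mc²) = 1 + 1456/1875.6 = 1.7763.
β = √(1 − 1/γ²) = √(1 − 0.316933) = √0.683067 = 0.8265.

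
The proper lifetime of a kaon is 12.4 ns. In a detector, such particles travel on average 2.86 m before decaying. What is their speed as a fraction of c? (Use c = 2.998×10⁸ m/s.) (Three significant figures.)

Let x = d/(cτ) = 2.860 m / (2.998×10⁸ m/s × 1.240×10^-8 s) = 0.76933. Since d = βγcτ, x = βγ = β/√(1−β²).
Solving: β² = x²/(1+x²) = 0.591869/1.591869 = 0.371808, so β = 0.610.

0.610c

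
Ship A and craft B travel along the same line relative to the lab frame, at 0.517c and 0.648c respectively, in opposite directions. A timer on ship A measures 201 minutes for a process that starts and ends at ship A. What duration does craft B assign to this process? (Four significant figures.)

Transform ship A's velocity into craft B's frame: (0.517 + 0.648)/(1 + 0.517·0.648) = 1.165/1.335016, so the relative speed is 0.87265c.
γ for this relative speed: γ = 1/√(1 − 0.761518) = 2.0477.
Ship A's interval is proper; time dilation gives Δt_B = γΔτ = 2.0477 × 201 minutes = 411.6 minutes.

411.6 minutes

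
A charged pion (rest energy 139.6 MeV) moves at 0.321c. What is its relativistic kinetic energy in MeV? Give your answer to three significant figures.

γ = 1/√(1 − β²) = 1/√(1 − 0.103041) = 1/√0.896959 = 1/0.947079 = 1.055878.
Kinetic energy: K = (γ − 1)mc² = (1.055878 − 1) × 139.6 MeV = 0.055878 × 139.6 = 7.80 MeV.

7.80 MeV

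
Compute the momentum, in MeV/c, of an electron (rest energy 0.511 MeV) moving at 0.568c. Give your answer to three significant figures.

0.353 MeV/c

Lorentz factor: γ = (1 − 0.322624)^(−1/2) = 1.215.
Momentum: p = γβ·mc = 1.215 × 0.568 × 0.511 MeV/c = 0.353 MeV/c.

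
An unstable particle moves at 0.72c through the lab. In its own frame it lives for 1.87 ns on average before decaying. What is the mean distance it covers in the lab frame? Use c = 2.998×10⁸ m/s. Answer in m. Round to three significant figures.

γ = 1/√(1 − β²) = 1/√(1 − 0.5184) = 1/√0.4816 = 1/0.693974 = 1.441.
Lab-frame lifetime: Δt = γτ = 1.441 × 1.87 ns = 2.6947 ns.
Distance: d = vΔt = 0.72 × 2.998×10⁸ m/s × 2.6947×10^-9 s = 0.582 m.

0.582 m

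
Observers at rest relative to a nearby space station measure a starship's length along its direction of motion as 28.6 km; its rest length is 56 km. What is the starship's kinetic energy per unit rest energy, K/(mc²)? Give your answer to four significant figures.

0.9580

Length contraction gives γ = L₀/L = 56/28.6 = 1.95804.
K/(mc²) = γ − 1 = 1.95804 − 1 = 0.9580.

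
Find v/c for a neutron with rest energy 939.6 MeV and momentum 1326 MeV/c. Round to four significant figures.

0.8159

βγ = pc/(mc²) = 1326/939.6 = 1.4112.
Since γ² = 1 + (βγ)² = 2.99149, γ = √2.99149 = 1.72959, and β = (βγ)/γ = 1.4112/1.72959 = 0.8159.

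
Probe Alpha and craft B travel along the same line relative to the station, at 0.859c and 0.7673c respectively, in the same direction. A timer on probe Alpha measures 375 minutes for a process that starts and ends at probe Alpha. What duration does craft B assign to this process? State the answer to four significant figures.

389.4 minutes

The velocity of probe Alpha relative to craft B is (0.859 − 0.7673)c / (1 − 0.859×0.7673) = 0.269c; relative speed 0.269c.
At |u| = 0.269c, γ = (1 − 0.072361)^(−1/2) = 1.0383.
The clock on probe Alpha records proper time, so craft B measures Δt = γΔτ = 1.0383 × 375 = 389.4 minutes.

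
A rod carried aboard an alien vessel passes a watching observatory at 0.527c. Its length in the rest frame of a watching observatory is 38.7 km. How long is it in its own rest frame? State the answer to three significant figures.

β² = 0.277729, so γ = 1/√0.722271 = 1.1767.
Proper length: L₀ = γ·L = 1.1767 × 38.7 = 45.5 km.

45.5 km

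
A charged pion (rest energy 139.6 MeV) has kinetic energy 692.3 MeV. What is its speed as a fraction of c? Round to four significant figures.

0.9858c

K = (γ−1)mc², so γ = 1 + 692.3/139.6 = 5.9592.
Then v/c = √(1 − γ⁻²) = √(1 − 0.0281594) = √0.9718406 = 0.9858.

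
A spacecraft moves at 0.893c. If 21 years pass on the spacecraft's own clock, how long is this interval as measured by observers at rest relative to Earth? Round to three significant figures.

46.7 years

With β = 0.893, γ = 1/√(1 − 0.893²) = 1/√0.202551 = 2.2219.
Time dilation: Δt = γ·Δτ = 2.2219 × 21 = 46.7 years.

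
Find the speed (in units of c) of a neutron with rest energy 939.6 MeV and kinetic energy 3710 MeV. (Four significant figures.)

K = (γ−1)mc², so γ = 1 + 3710/939.6 = 4.9485.
Then v/c = √(1 − γ⁻²) = √(1 − 0.0408369) = √0.9591631 = 0.9794.

0.9794c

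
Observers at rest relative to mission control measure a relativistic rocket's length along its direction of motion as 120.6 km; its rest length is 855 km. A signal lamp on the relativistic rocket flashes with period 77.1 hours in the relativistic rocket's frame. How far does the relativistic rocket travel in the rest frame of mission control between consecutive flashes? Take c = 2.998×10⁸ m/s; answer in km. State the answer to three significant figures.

γ = L₀/L = 855/120.6 = 7.08955.
β = √(1 − 1/γ²) = 0.99. Lab-frame period = γτ = 7.08955×77.1 hours = 546.6 hours. Distance = βc × γτ = 0.99 × 2.998×10⁸ m/s × 1967760 s = 5.8404×10^14 m = 5.84×10^11 km.

5.84×10^11 km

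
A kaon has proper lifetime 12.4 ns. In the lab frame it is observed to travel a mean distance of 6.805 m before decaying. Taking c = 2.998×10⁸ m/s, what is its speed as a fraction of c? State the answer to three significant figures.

0.878c

Lab distance = (lab lifetime)·v = γτ·βc, so βγ = d/(cτ) = 6.805/(2.998×10⁸ × 1.240×10^-8) = 1.8305.
With βγ = 1.8305: γ² = 1 + (βγ)² = 4.35073, and β = (βγ)/γ = 1.8305/2.08584 = 0.878.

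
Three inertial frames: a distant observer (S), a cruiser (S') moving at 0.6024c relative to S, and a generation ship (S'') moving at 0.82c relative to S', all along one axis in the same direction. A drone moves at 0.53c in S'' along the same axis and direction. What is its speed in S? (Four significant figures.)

0.9850c

First combine the drone and generation ship (S''→S'): u₁ = (0.53 + 0.82)/(1 + 0.53×0.82) = 1.35/1.4346 = 0.94103.
Then combine with the cruiser (S'→S): u = (0.94103 + 0.6024)/(1 + 0.94103×0.6024) = 1.54343/1.566876472 = 0.98504.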